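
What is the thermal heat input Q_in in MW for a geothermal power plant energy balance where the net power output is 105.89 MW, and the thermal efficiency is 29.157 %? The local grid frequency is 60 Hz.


Q_in = W_net / (eta / 100)
Q_in = 105.89 / (29.157 / 100)
Q_in = 363.17 MW


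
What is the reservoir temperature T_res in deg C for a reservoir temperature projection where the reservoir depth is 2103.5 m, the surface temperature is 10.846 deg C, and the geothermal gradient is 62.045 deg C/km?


T_res = T_surf + grad * d / 1000
T_res = 10.846 + 62.045 * 2103.5 / 1000
T_res = 141.36 deg C


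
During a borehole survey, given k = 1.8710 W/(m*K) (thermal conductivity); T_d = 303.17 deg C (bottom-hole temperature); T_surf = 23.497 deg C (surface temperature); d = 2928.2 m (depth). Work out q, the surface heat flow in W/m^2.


Step 1: grad = (T_d - T_surf)/d * 1000 = (303.17 - 23.497)/2928.2 * 1000 = 95.51021 deg C/km
Step 2: q = k * grad / 1000 = 1.871 * 95.51021 / 1000 = 0.17870 W/m^2
q = 0.17870 W/m^2


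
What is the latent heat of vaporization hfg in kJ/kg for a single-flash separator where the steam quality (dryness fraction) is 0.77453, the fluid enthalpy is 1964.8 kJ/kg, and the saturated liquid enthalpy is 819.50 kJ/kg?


hfg = (h - hf) / x
hfg = (1964.8 - 819.50) / 0.77453
hfg = 1478.7 kJ/kg


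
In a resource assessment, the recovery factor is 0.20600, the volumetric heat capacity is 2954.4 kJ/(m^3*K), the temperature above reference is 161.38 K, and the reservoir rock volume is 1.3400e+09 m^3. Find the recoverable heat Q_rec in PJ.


Step 1: Q_s = Vr*rhoc*dT/1e12 = 1.3400e+09*2954.4*161.38/1e12 = 638.8866 PJ
Step 2: Q_rec = Q_s * RF = 638.8866 * 0.206 = 131.61 PJ
Q_rec = 131.61 PJ


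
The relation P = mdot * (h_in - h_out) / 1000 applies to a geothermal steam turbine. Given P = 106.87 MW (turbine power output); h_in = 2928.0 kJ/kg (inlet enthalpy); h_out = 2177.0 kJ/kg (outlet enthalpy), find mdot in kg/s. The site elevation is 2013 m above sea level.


mdot = P * 1000 / (h_in - h_out)
mdot = 106.87 * 1000 / (2928.0 - 2177.0)
mdot = 142.30 kg/s


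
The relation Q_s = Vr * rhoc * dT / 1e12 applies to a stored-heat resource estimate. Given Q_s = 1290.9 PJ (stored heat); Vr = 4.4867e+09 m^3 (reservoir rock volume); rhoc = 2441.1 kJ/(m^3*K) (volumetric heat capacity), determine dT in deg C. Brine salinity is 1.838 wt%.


dT = Q_s * 1e12 / (Vr * rhoc)
dT = 1290.9 * 1e12 / (4.4867e+09 * 2441.1)
dT = 117.8637 K
Convert (temperature difference, 1 K = 1 deg C): 117.8637 K = 117.8637 deg C
dT = 117.86 deg C


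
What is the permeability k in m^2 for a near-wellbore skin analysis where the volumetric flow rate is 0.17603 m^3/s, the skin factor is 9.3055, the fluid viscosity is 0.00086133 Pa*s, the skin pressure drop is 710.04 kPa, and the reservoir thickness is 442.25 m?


k = S*q*mu / (2*pi*dP_s*1000*hr)
k = 9.3055*0.17603*0.00086133 / (2*pi*710.04*1000*442.25)
k = 7.1510e-13 m^2


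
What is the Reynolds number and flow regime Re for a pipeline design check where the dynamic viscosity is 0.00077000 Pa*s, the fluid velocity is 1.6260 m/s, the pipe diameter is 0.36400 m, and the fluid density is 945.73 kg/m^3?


Step 1: Re = rho*vel*D/mu = 945.73*1.626*0.364/0.00077 = 7.2694e+05
Step 2: Re = 7.2694e+05 > 4000, so flow is turbulent.
Re = 7.2694e+05 (turbulent)


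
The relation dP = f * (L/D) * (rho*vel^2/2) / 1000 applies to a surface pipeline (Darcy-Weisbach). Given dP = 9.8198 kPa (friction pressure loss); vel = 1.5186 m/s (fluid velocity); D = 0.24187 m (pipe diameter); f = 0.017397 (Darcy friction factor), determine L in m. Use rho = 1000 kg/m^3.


L = dP*1000*D / (f*rho*vel^2/2)
L = 9.8198*1000*0.24187 / (0.017397*1000*1.5186^2/2)
L = 118.40 m


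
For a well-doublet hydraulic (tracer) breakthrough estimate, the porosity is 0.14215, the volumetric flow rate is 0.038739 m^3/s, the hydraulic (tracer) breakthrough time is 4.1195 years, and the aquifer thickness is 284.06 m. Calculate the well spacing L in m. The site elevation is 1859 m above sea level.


L = sqrt(t_bt*365.25*86400*3*Qv / (pi*hr*phi))
L = sqrt(4.1195*365.25*86400*3*0.038739 / (pi*284.06*0.14215))
L = 345.11 m


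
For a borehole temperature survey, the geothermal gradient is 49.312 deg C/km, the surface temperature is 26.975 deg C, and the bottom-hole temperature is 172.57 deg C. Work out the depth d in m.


d = (T_d - T_surf) / grad * 1000
d = (172.57 - 26.975) / 49.312 * 1000
d = 2952.5 m


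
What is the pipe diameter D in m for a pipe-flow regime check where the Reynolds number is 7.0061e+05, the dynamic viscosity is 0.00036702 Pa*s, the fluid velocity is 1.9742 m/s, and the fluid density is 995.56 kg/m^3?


D = Re * mu / (rho * vel)
D = 7.0061e+05 * 0.00036702 / (995.56 * 1.9742)
D = 0.13083 m


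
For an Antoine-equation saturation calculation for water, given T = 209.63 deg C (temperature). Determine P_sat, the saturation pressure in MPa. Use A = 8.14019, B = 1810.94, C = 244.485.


P_sat = 10^(A - B/(C + T)) / 760 * 0.101325
P_sat = 10^(8.14019 - 1810.94/(244.485 + 209.63)) / 760 * 0.101325
P_sat = 1.8934 MPa


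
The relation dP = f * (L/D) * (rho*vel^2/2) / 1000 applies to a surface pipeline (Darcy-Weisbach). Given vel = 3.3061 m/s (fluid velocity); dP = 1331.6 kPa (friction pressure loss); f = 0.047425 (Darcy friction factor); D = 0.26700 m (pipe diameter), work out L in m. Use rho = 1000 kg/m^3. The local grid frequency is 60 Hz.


L = dP*1000*D / (f*rho*vel^2/2)
L = 1331.6*1000*0.26700 / (0.047425*1000*3.3061^2/2)
L = 1371.8 m


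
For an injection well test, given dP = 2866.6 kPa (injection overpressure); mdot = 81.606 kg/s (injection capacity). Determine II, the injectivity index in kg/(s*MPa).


II = mdot * 1000 / dP
II = 81.606 * 1000 / 2866.6
II = 28.468 kg/(s*MPa)


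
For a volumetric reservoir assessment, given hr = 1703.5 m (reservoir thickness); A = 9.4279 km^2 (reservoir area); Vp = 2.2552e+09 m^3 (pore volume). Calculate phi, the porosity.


phi = Vp / (A * 1e6 * hr)
phi = 2.2552e+09 / (9.4279 * 1e6 * 1703.5)
phi = 0.14042


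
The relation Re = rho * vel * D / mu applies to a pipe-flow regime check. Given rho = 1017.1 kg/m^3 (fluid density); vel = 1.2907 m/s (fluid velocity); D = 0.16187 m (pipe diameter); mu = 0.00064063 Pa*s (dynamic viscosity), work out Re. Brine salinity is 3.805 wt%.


Re = rho * vel * D / mu
Re = 1017.1 * 1.2907 * 0.16187 / 0.00064063
Re = 3.3170e+05


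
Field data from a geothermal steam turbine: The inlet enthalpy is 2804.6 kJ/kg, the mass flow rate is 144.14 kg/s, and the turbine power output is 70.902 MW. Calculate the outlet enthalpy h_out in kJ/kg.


h_out = h_in - P * 1000 / mdot
h_out = 2804.6 - 70.902 * 1000 / 144.14
h_out = 2312.7 kJ/kg


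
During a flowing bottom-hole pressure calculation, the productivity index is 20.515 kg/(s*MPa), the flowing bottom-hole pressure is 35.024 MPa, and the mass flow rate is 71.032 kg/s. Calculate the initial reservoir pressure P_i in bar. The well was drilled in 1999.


P_i = P_wf + mdot / PI
P_i = 35.024 + 71.032 / 20.515
P_i = 38.48644 MPa
Convert: 38.48644 MPa * 10.0 = 384.86 bar
P_i = 384.86 bar


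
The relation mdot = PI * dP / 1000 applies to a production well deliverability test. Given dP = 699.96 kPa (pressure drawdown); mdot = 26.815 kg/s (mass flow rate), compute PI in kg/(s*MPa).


PI = mdot * 1000 / dP
PI = 26.815 * 1000 / 699.96
PI = 38.309 kg/(s*MPa)


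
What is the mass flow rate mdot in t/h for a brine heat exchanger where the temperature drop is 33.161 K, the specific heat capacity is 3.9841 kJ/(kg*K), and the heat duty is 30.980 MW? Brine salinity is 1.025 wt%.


mdot = Q * 1000 / (cp * dT)
mdot = 30.980 * 1000 / (3.9841 * 33.161)
mdot = 234.4896 kg/s
Convert: 234.4896 kg/s * 3.6 = 844.16 t/h
mdot = 844.16 t/h


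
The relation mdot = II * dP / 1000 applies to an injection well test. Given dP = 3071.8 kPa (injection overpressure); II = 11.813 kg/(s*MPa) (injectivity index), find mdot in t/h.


mdot = II * dP / 1000
mdot = 11.813 * 3071.8 / 1000
mdot = 36.28717 kg/s
Convert: 36.28717 kg/s * 3.6 = 130.63 t/h
mdot = 130.63 t/h


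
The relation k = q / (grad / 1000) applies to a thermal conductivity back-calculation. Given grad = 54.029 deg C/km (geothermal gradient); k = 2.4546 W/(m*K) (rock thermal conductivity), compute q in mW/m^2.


q = k * grad / 1000
q = 2.4546 * 54.029 / 1000
q = 0.1326196 W/m^2
Convert: 0.1326196 W/m^2 * 1000.0 = 132.62 mW/m^2
q = 132.62 mW/m^2


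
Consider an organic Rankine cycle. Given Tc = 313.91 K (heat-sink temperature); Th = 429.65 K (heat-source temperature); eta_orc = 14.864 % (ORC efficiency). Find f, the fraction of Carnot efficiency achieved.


f = (eta_orc/100) / (1 - Tc/Th)
f = (14.864/100) / (1 - 313.91/429.65)
f = 0.55178


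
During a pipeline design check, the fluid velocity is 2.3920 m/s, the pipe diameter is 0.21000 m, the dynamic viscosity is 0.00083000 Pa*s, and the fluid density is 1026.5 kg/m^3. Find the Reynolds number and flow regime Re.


Step 1: Re = rho*vel*D/mu = 1026.5*2.392*0.21/0.00083 = 6.2124e+05
Step 2: Re = 6.2124e+05 > 4000, so flow is turbulent.
Re = 6.2124e+05 (turbulent)


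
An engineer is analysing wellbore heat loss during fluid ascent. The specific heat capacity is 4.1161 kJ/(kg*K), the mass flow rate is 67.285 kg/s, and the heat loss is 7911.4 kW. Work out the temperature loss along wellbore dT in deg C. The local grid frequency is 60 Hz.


dT = Q_loss / (mdot * cp)
dT = 7911.4 / (67.285 * 4.1161)
dT = 28.56598 K
Convert (temperature difference, 1 K = 1 deg C): 28.56598 K = 28.56598 deg C
dT = 28.566 deg C


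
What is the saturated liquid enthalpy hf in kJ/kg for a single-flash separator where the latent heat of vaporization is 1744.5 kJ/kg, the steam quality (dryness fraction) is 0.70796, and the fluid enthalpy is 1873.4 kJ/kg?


hf = h - x * hfg
hf = 1873.4 - 0.70796 * 1744.5
hf = 638.36 kJ/kg


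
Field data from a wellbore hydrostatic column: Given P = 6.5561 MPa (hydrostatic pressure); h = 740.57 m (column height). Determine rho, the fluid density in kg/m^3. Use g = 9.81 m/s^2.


rho = P * 1e6 / (g * h)
rho = 6.5561 * 1e6 / (9.81 * 740.57)
rho = 902.42 kg/m^3


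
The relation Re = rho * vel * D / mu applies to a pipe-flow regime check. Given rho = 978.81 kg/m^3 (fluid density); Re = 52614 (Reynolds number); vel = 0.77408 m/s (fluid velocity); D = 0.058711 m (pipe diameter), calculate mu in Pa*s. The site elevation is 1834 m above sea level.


mu = rho * vel * D / Re
mu = 978.81 * 0.77408 * 0.058711 / 52614
mu = 0.00084548 Pa*s


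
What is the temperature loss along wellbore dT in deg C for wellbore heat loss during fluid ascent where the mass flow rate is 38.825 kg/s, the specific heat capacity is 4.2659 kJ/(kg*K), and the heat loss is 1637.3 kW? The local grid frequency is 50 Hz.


dT = Q_loss / (mdot * cp)
dT = 1637.3 / (38.825 * 4.2659)
dT = 9.885670 K
Convert (temperature difference, 1 K = 1 deg C): 9.885670 K = 9.885670 deg C
dT = 9.8857 deg C


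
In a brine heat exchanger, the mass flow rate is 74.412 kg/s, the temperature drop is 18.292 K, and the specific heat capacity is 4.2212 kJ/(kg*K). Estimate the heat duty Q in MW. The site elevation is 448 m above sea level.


Q = mdot * cp * dT / 1000
Q = 74.412 * 4.2212 * 18.292 / 1000
Q = 5.7457 MW


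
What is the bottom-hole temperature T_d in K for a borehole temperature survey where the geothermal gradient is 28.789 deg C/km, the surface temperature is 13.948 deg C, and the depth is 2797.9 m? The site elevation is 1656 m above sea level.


T_d = T_surf + grad * d / 1000
T_d = 13.948 + 28.789 * 2797.9 / 1000
T_d = 94.49674 deg C
Convert to K: 94.49674 + 273.15 = 367.65 K
T_d = 367.65 K


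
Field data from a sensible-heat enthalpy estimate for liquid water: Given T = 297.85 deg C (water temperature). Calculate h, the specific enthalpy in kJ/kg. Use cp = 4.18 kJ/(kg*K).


h = cp * T
h = 4.18 * 297.85
h = 1245.0 kJ/kg


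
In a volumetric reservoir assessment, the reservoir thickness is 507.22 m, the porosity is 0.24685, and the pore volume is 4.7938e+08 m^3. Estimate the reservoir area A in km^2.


A = Vp / (1e6 * hr * phi)
A = 4.7938e+08 / (1e6 * 507.22 * 0.24685)
A = 3.8287 km^2


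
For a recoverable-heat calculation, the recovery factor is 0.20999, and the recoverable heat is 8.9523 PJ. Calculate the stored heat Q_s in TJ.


Q_s = Q_rec / RF
Q_s = 8.9523 / 0.20999
Q_s = 42.63203 PJ
Convert: 42.63203 PJ * 1000.0 = 42632 TJ
Q_s = 42632 TJ


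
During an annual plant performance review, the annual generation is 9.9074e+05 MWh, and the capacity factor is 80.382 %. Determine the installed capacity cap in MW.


cap = E_a / (CF/100 * 8760)
cap = 9.9074e+05 / (80.382/100 * 8760)
cap = 140.70 MW


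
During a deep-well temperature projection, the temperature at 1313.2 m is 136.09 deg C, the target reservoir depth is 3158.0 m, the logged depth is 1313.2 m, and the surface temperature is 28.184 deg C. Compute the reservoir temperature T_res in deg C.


Step 1: grad = (T_d1 - T_surf)/d1 * 1000 = (136.09 - 28.184)/1313.2 * 1000 = 82.17027 deg C/km
Step 2: T_res = T_surf + grad*d2/1000 = 28.184 + 82.17027*3158.0/1000 = 287.68 deg C
T_res = 287.68 deg C


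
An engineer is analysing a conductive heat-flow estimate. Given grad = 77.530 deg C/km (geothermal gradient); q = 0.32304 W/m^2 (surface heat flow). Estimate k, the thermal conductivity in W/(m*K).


k = q * 1000 / grad
k = 0.32304 * 1000 / 77.530
k = 4.1666 W/(m*K)


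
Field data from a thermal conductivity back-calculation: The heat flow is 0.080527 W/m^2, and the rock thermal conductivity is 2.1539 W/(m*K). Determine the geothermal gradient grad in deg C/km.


grad = q / k * 1000
grad = 0.080527 / 2.1539 * 1000
grad = 37.387 deg C/km


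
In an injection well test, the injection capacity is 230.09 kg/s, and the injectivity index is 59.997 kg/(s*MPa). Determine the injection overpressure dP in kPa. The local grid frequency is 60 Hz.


dP = mdot * 1000 / II
dP = 230.09 * 1000 / 59.997
dP = 3835.0 kPa


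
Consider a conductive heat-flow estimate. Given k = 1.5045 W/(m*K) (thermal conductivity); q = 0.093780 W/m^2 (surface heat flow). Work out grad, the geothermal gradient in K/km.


grad = q * 1000 / k
grad = 0.093780 * 1000 / 1.5045
grad = 62.33300 deg C/km
Convert: 62.33300 deg C/km * 1.0 = 62.333 K/km
grad = 62.333 K/km


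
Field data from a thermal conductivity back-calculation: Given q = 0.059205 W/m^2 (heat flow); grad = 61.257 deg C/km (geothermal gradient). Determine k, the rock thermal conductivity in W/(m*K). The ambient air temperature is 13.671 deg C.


k = q / (grad / 1000)
k = 0.059205 / (61.257 / 1000)
k = 0.96650 W/(m*K)


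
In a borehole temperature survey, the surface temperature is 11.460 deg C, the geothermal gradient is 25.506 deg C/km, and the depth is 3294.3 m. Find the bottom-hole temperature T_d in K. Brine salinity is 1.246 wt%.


T_d = T_surf + grad * d / 1000
T_d = 11.460 + 25.506 * 3294.3 / 1000
T_d = 95.48442 deg C
Convert to K: 95.48442 + 273.15 = 368.63 K
T_d = 368.63 K


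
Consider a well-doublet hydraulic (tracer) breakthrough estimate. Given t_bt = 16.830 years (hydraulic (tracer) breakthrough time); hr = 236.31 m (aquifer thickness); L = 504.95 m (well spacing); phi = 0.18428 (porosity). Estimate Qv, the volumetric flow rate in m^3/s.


Qv = pi*hr*phi*L^2 / (3*t_bt*365.25*86400)
Qv = pi*236.31*0.18428*504.95^2 / (3*16.830*365.25*86400)
Qv = 0.021893 m^3/s


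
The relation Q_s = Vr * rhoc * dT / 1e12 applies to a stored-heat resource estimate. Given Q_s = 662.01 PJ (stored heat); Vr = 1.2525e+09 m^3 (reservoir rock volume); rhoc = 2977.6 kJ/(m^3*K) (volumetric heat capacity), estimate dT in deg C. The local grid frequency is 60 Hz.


dT = Q_s * 1e12 / (Vr * rhoc)
dT = 662.01 * 1e12 / (1.2525e+09 * 2977.6)
dT = 177.5090 K
Convert (temperature difference, 1 K = 1 deg C): 177.5090 K = 177.5090 deg C
dT = 177.51 deg C


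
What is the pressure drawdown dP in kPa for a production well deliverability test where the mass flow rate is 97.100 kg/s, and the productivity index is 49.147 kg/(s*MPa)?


dP = mdot * 1000 / PI
dP = 97.100 * 1000 / 49.147
dP = 1975.7 kPa


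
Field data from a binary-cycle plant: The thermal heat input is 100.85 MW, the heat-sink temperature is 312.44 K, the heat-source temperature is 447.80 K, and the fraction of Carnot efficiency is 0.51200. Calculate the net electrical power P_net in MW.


Step 1: eta = (1 - Tc/Th)*f = (1 - 312.44/447.8)*0.512 = 0.1547662
Step 2: P_net = eta * Q_in = 0.1547662 * 100.85 = 15.608 MW
P_net = 15.608 MW


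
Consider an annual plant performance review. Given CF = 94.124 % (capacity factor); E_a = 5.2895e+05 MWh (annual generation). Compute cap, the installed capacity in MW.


cap = E_a / (CF/100 * 8760)
cap = 5.2895e+05 / (94.124/100 * 8760)
cap = 64.152 MW


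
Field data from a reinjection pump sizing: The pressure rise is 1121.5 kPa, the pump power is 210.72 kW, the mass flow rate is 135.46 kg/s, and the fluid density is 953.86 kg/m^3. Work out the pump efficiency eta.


eta = mdot * dP / (rho * P_pump)
eta = 135.46 * 1121.5 / (953.86 * 210.72)
eta = 0.75582


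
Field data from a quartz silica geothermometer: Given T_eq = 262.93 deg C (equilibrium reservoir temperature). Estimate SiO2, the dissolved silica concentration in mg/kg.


SiO2 = 10^(5.19 - 1309/(T_eq + 273.15))
SiO2 = 10^(5.19 - 1309/(262.93 + 273.15))
SiO2 = 560.02 mg/kg


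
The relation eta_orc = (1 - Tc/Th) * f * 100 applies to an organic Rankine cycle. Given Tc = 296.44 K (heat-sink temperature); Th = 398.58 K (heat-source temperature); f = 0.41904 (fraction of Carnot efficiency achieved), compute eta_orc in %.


eta_orc = (1 - Tc/Th) * f * 100
eta_orc = (1 - 296.44/398.58) * 0.41904 * 100
eta_orc = 10.738 %


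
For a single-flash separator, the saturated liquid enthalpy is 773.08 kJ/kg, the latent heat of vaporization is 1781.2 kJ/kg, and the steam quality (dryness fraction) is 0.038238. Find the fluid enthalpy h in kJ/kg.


h = hf + x * hfg
h = 773.08 + 0.038238 * 1781.2
h = 841.19 kJ/kg


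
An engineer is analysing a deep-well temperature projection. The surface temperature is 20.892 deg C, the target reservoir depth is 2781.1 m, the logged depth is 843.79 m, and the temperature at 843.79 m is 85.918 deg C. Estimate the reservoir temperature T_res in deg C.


Step 1: grad = (T_d1 - T_surf)/d1 * 1000 = (85.918 - 20.892)/843.79 * 1000 = 77.06420 deg C/km
Step 2: T_res = T_surf + grad*d2/1000 = 20.892 + 77.06420*2781.1/1000 = 235.22 deg C
T_res = 235.22 deg C


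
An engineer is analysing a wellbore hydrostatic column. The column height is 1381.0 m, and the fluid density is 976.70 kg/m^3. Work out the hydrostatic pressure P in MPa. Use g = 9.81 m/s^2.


P = rho * g * h / 1e6
P = 976.70 * 9.81 * 1381.0 / 1e6
P = 13.232 MPa


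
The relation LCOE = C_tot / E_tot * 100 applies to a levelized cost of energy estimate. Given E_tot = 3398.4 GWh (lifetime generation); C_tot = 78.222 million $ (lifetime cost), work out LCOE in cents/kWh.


LCOE = C_tot / E_tot * 100
LCOE = 78.222 / 3398.4 * 100
LCOE = 2.3017 cents/kWh


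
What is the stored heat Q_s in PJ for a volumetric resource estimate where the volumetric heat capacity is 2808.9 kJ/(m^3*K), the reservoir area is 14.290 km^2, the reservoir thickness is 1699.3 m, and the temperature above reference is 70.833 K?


Step 1: Vr = A*1e6*hr = 14.29*1e6*1699.3 = 2.428300e+10 m^3
Step 2: Q_s = Vr*rhoc*dT/1e12 = 2.428300e+10*2808.9*70.833/1e12 = 4831.4 PJ
Q_s = 4831.4 PJ


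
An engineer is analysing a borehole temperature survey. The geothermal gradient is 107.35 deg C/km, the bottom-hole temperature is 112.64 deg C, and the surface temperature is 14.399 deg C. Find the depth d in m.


d = (T_d - T_surf) / grad * 1000
d = (112.64 - 14.399) / 107.35 * 1000
d = 915.15 m


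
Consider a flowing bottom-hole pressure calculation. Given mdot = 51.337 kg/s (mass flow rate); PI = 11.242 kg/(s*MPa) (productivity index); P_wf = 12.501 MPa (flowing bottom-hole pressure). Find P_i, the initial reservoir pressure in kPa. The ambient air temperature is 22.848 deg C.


P_i = P_wf + mdot / PI
P_i = 12.501 + 51.337 / 11.242
P_i = 17.06754 MPa
Convert: 17.06754 MPa * 1000.0 = 17068 kPa
P_i = 17068 kPa


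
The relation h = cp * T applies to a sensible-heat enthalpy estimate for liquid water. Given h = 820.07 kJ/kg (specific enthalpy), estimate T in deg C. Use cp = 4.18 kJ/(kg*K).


T = h / cp
T = 820.07 / 4.18
T = 196.19 deg C


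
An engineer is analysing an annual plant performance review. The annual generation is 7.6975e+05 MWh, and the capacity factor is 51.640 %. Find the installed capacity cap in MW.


cap = E_a / (CF/100 * 8760)
cap = 7.6975e+05 / (51.640/100 * 8760)
cap = 170.16 MW


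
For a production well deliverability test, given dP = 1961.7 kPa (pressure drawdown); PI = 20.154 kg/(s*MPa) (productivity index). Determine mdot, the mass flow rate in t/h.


mdot = PI * dP / 1000
mdot = 20.154 * 1961.7 / 1000
mdot = 39.53610 kg/s
Convert: 39.53610 kg/s * 3.6 = 142.33 t/h
mdot = 142.33 t/h


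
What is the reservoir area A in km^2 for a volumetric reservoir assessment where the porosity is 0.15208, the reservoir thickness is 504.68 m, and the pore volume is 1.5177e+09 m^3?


A = Vp / (1e6 * hr * phi)
A = 1.5177e+09 / (1e6 * 504.68 * 0.15208)
A = 19.774 km^2


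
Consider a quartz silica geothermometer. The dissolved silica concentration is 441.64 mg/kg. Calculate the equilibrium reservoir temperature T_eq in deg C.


T_eq = 1309 / (5.19 - log10(SiO2)) - 273.15
T_eq = 1309 / (5.19 - log10(441.64)) - 273.15
T_eq = 241.21 deg C


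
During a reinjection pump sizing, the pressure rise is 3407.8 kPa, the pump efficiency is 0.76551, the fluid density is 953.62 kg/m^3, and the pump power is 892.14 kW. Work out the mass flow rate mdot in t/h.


mdot = P_pump * rho * eta / dP
mdot = 892.14 * 953.62 * 0.76551 / 3407.8
mdot = 191.1108 kg/s
Convert: 191.1108 kg/s * 3.6 = 688.00 t/h
mdot = 688.00 t/h


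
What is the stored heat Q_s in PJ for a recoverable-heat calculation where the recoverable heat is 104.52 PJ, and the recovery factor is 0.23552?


Q_s = Q_rec / RF
Q_s = 104.52 / 0.23552
Q_s = 443.78 PJ


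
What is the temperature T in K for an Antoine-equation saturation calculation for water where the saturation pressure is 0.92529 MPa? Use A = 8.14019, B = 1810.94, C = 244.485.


T = B / (A - log10(P_sat * 760 / 0.101325)) - C
T = 1810.94 / (8.14019 - log10(0.92529 * 760 / 0.101325)) - 244.485
T = 176.7799 deg C
Convert to K: 176.7799 + 273.15 = 449.93 K
T = 449.93 K


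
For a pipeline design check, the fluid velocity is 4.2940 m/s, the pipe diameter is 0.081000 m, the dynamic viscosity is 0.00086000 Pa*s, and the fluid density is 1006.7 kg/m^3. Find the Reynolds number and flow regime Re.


Step 1: Re = rho*vel*D/mu = 1006.7*4.294*0.081/0.00086 = 4.0714e+05
Step 2: Re = 4.0714e+05 > 4000, so flow is turbulent.
Re = 4.0714e+05 (turbulent)


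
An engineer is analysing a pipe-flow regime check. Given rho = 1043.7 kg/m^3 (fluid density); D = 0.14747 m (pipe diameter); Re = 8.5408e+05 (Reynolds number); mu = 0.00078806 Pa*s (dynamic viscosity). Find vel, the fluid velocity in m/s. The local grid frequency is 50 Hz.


vel = Re * mu / (rho * D)
vel = 8.5408e+05 * 0.00078806 / (1043.7 * 0.14747)
vel = 4.3730 m/s


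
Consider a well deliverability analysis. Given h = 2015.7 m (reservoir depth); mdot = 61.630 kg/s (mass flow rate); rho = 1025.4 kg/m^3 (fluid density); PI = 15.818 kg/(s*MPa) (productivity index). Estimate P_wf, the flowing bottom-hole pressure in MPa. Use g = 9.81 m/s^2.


Step 1: P_i = rho*g*h/1e6 = 1025.4*9.81*2015.7/1e6 = 20.27628 MPa
Step 2: P_wf = P_i - mdot/PI = 20.27628 - 61.63/15.818 = 16.380 MPa
P_wf = 16.380 MPa


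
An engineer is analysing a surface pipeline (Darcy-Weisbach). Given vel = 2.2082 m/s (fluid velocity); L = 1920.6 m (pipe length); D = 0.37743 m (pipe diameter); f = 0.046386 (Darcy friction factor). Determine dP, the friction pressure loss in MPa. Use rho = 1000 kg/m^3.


dP = f * (L/D) * (rho*vel^2/2) / 1000
dP = 0.046386 * (1920.6/0.37743) * (1000*2.2082^2/2) / 1000
dP = 575.4853 kPa
Convert: 575.4853 kPa * 0.001 = 0.57549 MPa
dP = 0.57549 MPa


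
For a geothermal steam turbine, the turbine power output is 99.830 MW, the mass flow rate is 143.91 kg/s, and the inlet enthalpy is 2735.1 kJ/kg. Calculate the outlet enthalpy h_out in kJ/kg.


h_out = h_in - P * 1000 / mdot
h_out = 2735.1 - 99.830 * 1000 / 143.91
h_out = 2041.4 kJ/kg


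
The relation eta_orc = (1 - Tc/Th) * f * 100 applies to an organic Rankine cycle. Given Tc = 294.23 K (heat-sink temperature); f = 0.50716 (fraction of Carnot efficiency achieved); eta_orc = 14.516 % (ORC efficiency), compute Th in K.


Th = Tc / (1 - (eta_orc/100)/f)
Th = 294.23 / (1 - (14.516/100)/0.50716)
Th = 412.21 K


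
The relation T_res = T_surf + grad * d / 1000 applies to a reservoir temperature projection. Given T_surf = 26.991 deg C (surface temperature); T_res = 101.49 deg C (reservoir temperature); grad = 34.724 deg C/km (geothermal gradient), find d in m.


d = (T_res - T_surf) / grad * 1000
d = (101.49 - 26.991) / 34.724 * 1000
d = 2145.5 m


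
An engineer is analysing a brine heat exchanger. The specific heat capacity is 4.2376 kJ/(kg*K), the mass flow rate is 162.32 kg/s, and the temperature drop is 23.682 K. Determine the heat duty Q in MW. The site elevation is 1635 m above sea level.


Q = mdot * cp * dT / 1000
Q = 162.32 * 4.2376 * 23.682 / 1000
Q = 16.290 MW


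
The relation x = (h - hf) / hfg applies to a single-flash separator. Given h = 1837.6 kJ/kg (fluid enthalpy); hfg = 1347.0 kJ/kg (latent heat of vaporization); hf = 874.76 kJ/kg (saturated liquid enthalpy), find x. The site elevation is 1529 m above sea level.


x = (h - hf) / hfg
x = (1837.6 - 874.76) / 1347.0
x = 0.71480


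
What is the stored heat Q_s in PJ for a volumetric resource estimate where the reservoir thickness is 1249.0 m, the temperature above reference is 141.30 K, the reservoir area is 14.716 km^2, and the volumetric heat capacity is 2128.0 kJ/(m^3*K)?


Step 1: Vr = A*1e6*hr = 14.716*1e6*1249.0 = 1.838028e+10 m^3
Step 2: Q_s = Vr*rhoc*dT/1e12 = 1.838028e+10*2128.0*141.3/1e12 = 5526.7 PJ
Q_s = 5526.7 PJ


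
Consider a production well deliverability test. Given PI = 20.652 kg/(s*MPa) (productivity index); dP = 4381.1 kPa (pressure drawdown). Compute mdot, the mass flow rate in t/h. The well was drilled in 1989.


mdot = PI * dP / 1000
mdot = 20.652 * 4381.1 / 1000
mdot = 90.47848 kg/s
Convert: 90.47848 kg/s * 3.6 = 325.72 t/h
mdot = 325.72 t/h


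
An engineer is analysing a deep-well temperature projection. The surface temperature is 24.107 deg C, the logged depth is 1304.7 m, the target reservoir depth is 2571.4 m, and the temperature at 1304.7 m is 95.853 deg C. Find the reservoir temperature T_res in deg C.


Step 1: grad = (T_d1 - T_surf)/d1 * 1000 = (95.853 - 24.107)/1304.7 * 1000 = 54.99042 deg C/km
Step 2: T_res = T_surf + grad*d2/1000 = 24.107 + 54.99042*2571.4/1000 = 165.51 deg C
T_res = 165.51 deg C


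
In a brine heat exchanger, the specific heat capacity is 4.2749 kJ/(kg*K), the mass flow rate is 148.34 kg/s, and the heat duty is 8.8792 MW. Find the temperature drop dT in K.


dT = Q * 1000 / (mdot * cp)
dT = 8.8792 * 1000 / (148.34 * 4.2749)
dT = 14.002 K


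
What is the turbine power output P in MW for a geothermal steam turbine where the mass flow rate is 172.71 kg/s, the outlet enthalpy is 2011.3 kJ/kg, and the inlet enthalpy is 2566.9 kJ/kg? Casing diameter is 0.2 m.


P = mdot * (h_in - h_out) / 1000
P = 172.71 * (2566.9 - 2011.3) / 1000
P = 95.958 MW


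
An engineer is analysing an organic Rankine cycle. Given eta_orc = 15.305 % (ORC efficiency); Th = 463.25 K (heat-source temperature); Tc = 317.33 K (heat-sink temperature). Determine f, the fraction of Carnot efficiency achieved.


f = (eta_orc/100) / (1 - Tc/Th)
f = (15.305/100) / (1 - 317.33/463.25)
f = 0.48589


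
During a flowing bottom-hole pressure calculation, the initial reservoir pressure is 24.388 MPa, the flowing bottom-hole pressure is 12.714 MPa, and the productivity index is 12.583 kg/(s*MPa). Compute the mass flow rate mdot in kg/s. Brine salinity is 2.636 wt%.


mdot = (P_i - P_wf) * PI
mdot = (24.388 - 12.714) * 12.583
mdot = 146.89 kg/s


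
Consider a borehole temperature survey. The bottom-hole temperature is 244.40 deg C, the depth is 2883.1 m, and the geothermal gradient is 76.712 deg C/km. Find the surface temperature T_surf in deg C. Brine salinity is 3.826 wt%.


T_surf = T_d - grad * d / 1000
T_surf = 244.40 - 76.712 * 2883.1 / 1000
T_surf = 23.232 deg C


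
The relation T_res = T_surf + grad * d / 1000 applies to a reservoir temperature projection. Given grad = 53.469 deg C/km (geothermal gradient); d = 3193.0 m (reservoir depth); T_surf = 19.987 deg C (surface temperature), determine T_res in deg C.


T_res = T_surf + grad * d / 1000
T_res = 19.987 + 53.469 * 3193.0 / 1000
T_res = 190.71 deg C


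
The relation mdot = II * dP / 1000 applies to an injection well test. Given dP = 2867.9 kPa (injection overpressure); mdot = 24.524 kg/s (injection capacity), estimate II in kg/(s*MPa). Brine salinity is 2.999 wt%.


II = mdot * 1000 / dP
II = 24.524 * 1000 / 2867.9
II = 8.5512 kg/(s*MPa)


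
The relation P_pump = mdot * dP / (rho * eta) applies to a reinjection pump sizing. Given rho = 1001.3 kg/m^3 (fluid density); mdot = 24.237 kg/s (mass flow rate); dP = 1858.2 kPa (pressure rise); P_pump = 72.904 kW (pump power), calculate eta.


eta = mdot * dP / (rho * P_pump)
eta = 24.237 * 1858.2 / (1001.3 * 72.904)
eta = 0.61696


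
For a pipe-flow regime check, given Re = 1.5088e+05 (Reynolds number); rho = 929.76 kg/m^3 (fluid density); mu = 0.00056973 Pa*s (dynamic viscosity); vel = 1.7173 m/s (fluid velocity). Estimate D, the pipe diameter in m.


D = Re * mu / (rho * vel)
D = 1.5088e+05 * 0.00056973 / (929.76 * 1.7173)
D = 0.053837 m


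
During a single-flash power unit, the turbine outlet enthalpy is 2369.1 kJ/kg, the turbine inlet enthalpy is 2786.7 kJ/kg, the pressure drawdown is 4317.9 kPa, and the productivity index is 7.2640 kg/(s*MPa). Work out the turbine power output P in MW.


Step 1: mdot = PI * dP / 1000 = 7.264 * 4317.9 / 1000 = 31.36523 kg/s
Step 2: P = mdot*(h_in - h_out)/1000 = 31.36523*(2786.7 - 2369.1)/1000 = 13.098 MW
P = 13.098 MW


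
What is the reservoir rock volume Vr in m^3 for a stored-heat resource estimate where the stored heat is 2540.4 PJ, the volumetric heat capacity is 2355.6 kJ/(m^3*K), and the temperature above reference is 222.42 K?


Vr = Q_s * 1e12 / (rhoc * dT)
Vr = 2540.4 * 1e12 / (2355.6 * 222.42)
Vr = 4.8487e+09 m^3


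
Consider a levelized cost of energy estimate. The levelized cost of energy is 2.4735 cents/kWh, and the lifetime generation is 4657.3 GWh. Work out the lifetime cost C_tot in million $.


C_tot = LCOE / 100 * E_tot
C_tot = 2.4735 / 100 * 4657.3
C_tot = 115.20 million $


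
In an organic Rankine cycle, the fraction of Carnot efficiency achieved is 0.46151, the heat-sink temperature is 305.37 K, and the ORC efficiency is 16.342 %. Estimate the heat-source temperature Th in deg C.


Th = Tc / (1 - (eta_orc/100)/f)
Th = 305.37 / (1 - (16.342/100)/0.46151)
Th = 472.7811 K
Convert to deg C: 472.7811 - 273.15 = 199.63 deg C
Th = 199.63 deg C


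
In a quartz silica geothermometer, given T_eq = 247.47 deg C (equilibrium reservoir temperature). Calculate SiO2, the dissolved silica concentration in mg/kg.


SiO2 = 10^(5.19 - 1309/(T_eq + 273.15))
SiO2 = 10^(5.19 - 1309/(247.47 + 273.15))
SiO2 = 473.90 mg/kg


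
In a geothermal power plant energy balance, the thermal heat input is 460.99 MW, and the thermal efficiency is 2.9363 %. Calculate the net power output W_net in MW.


W_net = eta / 100 * Q_in
W_net = 2.9363 / 100 * 460.99
W_net = 13.536 MW


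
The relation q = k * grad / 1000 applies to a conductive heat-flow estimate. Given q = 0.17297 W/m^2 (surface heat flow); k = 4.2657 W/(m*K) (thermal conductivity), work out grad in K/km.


grad = q * 1000 / k
grad = 0.17297 * 1000 / 4.2657
grad = 40.54903 deg C/km
Convert: 40.54903 deg C/km * 1.0 = 40.549 K/km
grad = 40.549 K/km


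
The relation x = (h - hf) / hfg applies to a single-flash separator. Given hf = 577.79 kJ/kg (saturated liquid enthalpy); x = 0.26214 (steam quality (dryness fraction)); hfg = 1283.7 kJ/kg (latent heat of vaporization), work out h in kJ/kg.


h = hf + x * hfg
h = 577.79 + 0.26214 * 1283.7
h = 914.30 kJ/kg


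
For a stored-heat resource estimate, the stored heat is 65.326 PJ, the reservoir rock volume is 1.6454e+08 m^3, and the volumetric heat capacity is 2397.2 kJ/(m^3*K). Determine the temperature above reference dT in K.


dT = Q_s * 1e12 / (Vr * rhoc)
dT = 65.326 * 1e12 / (1.6454e+08 * 2397.2)
dT = 165.62 K


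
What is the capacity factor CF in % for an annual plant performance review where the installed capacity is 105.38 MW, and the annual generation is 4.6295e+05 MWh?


CF = E_a / (cap * 8760) * 100
CF = 4.6295e+05 / (105.38 * 8760) * 100
CF = 50.150 %


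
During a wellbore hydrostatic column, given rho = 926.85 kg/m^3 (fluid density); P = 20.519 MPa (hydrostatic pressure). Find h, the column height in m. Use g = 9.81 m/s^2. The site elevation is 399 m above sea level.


h = P * 1e6 / (g * rho)
h = 20.519 * 1e6 / (9.81 * 926.85)
h = 2256.7 m


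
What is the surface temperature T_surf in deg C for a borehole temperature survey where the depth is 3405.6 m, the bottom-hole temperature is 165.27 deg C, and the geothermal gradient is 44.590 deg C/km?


T_surf = T_d - grad * d / 1000
T_surf = 165.27 - 44.590 * 3405.6 / 1000
T_surf = 13.414 deg C


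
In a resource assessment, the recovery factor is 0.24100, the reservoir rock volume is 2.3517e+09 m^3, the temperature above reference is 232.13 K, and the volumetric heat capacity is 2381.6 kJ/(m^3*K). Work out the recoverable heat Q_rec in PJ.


Step 1: Q_s = Vr*rhoc*dT/1e12 = 2.3517e+09*2381.6*232.13/1e12 = 1300.116 PJ
Step 2: Q_rec = Q_s * RF = 1300.116 * 0.241 = 313.33 PJ
Q_rec = 313.33 PJ


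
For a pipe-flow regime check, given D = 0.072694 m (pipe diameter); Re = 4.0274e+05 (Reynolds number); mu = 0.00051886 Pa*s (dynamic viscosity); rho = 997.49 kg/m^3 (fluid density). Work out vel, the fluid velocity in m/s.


vel = Re * mu / (rho * D)
vel = 4.0274e+05 * 0.00051886 / (997.49 * 0.072694)
vel = 2.8818 m/s


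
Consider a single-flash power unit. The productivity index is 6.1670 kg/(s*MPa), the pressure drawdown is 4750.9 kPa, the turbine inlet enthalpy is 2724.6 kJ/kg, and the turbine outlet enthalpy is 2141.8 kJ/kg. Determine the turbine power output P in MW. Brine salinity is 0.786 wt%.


Step 1: mdot = PI * dP / 1000 = 6.167 * 4750.9 / 1000 = 29.29880 kg/s
Step 2: P = mdot*(h_in - h_out)/1000 = 29.29880*(2724.6 - 2141.8)/1000 = 17.075 MW
P = 17.075 MW


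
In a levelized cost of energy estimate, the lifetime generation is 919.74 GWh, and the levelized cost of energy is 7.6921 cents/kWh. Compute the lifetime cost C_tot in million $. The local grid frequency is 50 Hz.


C_tot = LCOE / 100 * E_tot
C_tot = 7.6921 / 100 * 919.74
C_tot = 70.747 million $


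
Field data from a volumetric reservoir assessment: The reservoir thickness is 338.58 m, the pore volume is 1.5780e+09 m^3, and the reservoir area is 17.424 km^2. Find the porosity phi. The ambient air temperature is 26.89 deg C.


phi = Vp / (A * 1e6 * hr)
phi = 1.5780e+09 / (17.424 * 1e6 * 338.58)
phi = 0.26748


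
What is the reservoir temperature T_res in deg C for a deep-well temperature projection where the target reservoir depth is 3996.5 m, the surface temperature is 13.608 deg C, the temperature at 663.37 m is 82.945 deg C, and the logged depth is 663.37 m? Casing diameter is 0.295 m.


Step 1: grad = (T_d1 - T_surf)/d1 * 1000 = (82.945 - 13.608)/663.37 * 1000 = 104.5224 deg C/km
Step 2: T_res = T_surf + grad*d2/1000 = 13.608 + 104.5224*3996.5/1000 = 431.33 deg C
T_res = 431.33 deg C


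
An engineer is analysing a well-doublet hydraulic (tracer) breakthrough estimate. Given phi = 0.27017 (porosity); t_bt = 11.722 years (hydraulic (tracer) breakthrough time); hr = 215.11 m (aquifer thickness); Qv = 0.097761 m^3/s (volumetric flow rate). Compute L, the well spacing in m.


L = sqrt(t_bt*365.25*86400*3*Qv / (pi*hr*phi))
L = sqrt(11.722*365.25*86400*3*0.097761 / (pi*215.11*0.27017))
L = 770.85 m


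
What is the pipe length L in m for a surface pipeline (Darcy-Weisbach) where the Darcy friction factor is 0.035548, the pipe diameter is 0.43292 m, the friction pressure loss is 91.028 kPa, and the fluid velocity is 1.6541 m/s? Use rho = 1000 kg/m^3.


L = dP*1000*D / (f*rho*vel^2/2)
L = 91.028*1000*0.43292 / (0.035548*1000*1.6541^2/2)
L = 810.35 m


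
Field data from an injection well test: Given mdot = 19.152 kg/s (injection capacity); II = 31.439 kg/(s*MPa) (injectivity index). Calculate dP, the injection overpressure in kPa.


dP = mdot * 1000 / II
dP = 19.152 * 1000 / 31.439
dP = 609.18 kPa


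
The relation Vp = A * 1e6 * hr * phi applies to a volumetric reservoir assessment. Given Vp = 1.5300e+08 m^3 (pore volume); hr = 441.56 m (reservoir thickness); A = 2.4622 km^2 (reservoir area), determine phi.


phi = Vp / (A * 1e6 * hr)
phi = 1.5300e+08 / (2.4622 * 1e6 * 441.56)
phi = 0.14073


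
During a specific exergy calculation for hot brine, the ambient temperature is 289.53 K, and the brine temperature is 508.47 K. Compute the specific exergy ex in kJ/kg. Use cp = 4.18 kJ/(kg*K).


ex = cp * ((T_b - T_0) - T_0 * ln(T_b/T_0))
ex = 4.18 * ((508.47 - 289.53) - 289.53 * ln(508.47/289.53))
ex = 233.63 kJ/kg


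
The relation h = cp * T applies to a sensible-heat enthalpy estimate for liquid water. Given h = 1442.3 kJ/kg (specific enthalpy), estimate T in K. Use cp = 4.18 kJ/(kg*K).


T = h / cp
T = 1442.3 / 4.18
T = 345.0478 deg C
Convert to K: 345.0478 + 273.15 = 618.20 K
T = 618.20 K


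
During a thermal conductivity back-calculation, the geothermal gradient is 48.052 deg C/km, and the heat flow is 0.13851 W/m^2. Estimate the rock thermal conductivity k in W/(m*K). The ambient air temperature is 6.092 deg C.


k = q / (grad / 1000)
k = 0.13851 / (48.052 / 1000)
k = 2.8825 W/(m*K)


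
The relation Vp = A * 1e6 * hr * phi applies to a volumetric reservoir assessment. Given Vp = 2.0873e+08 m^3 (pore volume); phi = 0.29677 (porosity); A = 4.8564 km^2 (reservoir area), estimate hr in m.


hr = Vp / (A * 1e6 * phi)
hr = 2.0873e+08 / (4.8564 * 1e6 * 0.29677)
hr = 144.83 m


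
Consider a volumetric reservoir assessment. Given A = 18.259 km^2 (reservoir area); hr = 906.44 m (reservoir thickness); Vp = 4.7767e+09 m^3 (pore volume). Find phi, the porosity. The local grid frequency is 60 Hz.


phi = Vp / (A * 1e6 * hr)
phi = 4.7767e+09 / (18.259 * 1e6 * 906.44)
phi = 0.28861


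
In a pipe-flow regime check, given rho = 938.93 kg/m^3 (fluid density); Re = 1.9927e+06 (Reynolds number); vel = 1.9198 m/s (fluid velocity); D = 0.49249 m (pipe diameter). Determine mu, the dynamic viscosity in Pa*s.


mu = rho * vel * D / Re
mu = 938.93 * 1.9198 * 0.49249 / 1.9927e+06
mu = 0.00044550 Pa*s


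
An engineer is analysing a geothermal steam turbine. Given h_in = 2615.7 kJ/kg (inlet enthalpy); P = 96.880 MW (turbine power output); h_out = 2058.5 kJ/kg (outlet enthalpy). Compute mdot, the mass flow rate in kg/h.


mdot = P * 1000 / (h_in - h_out)
mdot = 96.880 * 1000 / (2615.7 - 2058.5)
mdot = 173.8693 kg/s
Convert: 173.8693 kg/s * 3600.0 = 6.2593e+05 kg/h
mdot = 6.2593e+05 kg/h


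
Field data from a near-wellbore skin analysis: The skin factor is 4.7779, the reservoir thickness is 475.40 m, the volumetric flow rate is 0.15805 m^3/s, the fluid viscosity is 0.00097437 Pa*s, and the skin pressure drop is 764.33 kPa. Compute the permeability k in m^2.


k = S*q*mu / (2*pi*dP_s*1000*hr)
k = 4.7779*0.15805*0.00097437 / (2*pi*764.33*1000*475.40)
k = 3.2228e-13 m^2
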